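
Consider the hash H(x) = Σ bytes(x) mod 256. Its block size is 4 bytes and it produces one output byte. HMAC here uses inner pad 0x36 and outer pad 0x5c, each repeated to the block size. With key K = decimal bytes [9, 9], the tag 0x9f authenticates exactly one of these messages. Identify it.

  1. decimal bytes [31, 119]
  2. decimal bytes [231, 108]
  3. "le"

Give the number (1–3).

Key decimal bytes [9, 9] = 09 09 is 2 bytes ≤ B = 4; zero-pad to 4 bytes: K' = 09 09 00 00.
K' ⊕ ipad = 3f 3f 36 36; K' ⊕ opad = 55 55 5c 5c.
m1: inner = H(3f 3f 36 36 1f 77) = 80; tag = H(55 55 5c 5c 80) = e2
m2: inner = H(3f 3f 36 36 e7 6c) = 3d; tag = H(55 55 5c 5c 3d) = 9f ← matches
m3: inner = H(3f 3f 36 36 6c 65) = bb; tag = H(55 55 5c 5c bb) = 1d

2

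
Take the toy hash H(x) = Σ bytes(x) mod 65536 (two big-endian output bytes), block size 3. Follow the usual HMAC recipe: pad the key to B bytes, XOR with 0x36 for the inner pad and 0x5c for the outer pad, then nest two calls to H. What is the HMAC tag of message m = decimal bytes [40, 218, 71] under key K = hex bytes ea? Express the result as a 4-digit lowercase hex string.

Key hex bytes ea is 1 byte ≤ B = 3; zero-pad to 3 bytes: K' = ea 00 00.
K' ⊕ ipad = dc 36 36.  K' ⊕ opad = b6 5c 5c.
Inner input = (K'⊕ipad) ∥ m = dc 36 36 ∥ 28 da 47.
Inner hash: sum = 220+54+54+40+218+71 = 657 → 02 91.
Outer input = (K'⊕opad) ∥ inner = b6 5c 5c ∥ 02 91.
Outer hash (tag): sum = 182+92+92+2+145 = 513 → 02 01.

0201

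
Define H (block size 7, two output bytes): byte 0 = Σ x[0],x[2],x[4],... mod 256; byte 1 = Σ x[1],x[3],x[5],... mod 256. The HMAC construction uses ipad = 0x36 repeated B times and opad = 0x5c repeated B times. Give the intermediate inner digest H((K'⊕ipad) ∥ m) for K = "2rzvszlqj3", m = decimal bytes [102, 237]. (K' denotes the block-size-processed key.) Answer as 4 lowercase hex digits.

Key "2rzvszlqj3" = 32 72 7a 76 73 7a 6c 71 6a 33 is 10 bytes > B = 7, so hash it first: H(key) = f5 06, then zero-pad to 7 bytes: K' = f5 06 00 00 00 00 00.
K' ⊕ ipad = c3 30 36 36 36 36 36.
Inner input = c3 30 36 36 36 36 36 ∥ 66 ed.
Inner hash: even-index sum = 594 mod 256 = 82; odd-index sum = 258 mod 256 = 2 → 52 02.

5202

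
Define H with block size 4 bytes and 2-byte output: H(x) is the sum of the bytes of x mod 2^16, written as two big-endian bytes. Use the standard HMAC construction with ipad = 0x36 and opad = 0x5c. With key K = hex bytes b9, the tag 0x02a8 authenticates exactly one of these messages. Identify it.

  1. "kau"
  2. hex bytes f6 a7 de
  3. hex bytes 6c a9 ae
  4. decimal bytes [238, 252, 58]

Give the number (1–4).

2

Key hex bytes b9 is 1 byte ≤ B = 4; zero-pad to 4 bytes: K' = b9 00 00 00.
K' ⊕ ipad = 8f 36 36 36; K' ⊕ opad = e5 5c 5c 5c.
m1: inner = H(8f 36 36 36 6b 61 75) = 02 72; tag = H(e5 5c 5c 5c 02 72) = 026d
m2: inner = H(8f 36 36 36 f6 a7 de) = 03 ac; tag = H(e5 5c 5c 5c 03 ac) = 02a8 ← matches
m3: inner = H(8f 36 36 36 6c a9 ae) = 02 f4; tag = H(e5 5c 5c 5c 02 f4) = 02ef
m4: inner = H(8f 36 36 36 ee fc 3a) = 03 55; tag = H(e5 5c 5c 5c 03 55) = 0251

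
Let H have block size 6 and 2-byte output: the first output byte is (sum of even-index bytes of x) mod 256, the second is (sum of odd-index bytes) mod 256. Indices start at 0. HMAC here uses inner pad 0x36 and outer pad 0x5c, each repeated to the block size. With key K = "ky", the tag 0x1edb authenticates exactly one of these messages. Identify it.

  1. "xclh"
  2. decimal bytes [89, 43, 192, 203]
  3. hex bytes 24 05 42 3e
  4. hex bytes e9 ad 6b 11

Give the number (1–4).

Key "ky" = 6b 79 is 2 bytes ≤ B = 6; zero-pad to 6 bytes: K' = 6b 79 00 00 00 00.
K' ⊕ ipad = 5d 4f 36 36 36 36; K' ⊕ opad = 37 25 5c 5c 5c 5c.
m1: inner = H(5d 4f 36 36 36 36 78 63 6c 68) = ad 86; tag = H(37 25 5c 5c 5c 5c ad 86) = 9c63
m2: inner = H(5d 4f 36 36 36 36 59 2b c0 cb) = e2 b1; tag = H(37 25 5c 5c 5c 5c e2 b1) = d18e
m3: inner = H(5d 4f 36 36 36 36 24 05 42 3e) = 2f fe; tag = H(37 25 5c 5c 5c 5c 2f fe) = 1edb ← matches
m4: inner = H(5d 4f 36 36 36 36 e9 ad 6b 11) = 1d 79; tag = H(37 25 5c 5c 5c 5c 1d 79) = 0c56

3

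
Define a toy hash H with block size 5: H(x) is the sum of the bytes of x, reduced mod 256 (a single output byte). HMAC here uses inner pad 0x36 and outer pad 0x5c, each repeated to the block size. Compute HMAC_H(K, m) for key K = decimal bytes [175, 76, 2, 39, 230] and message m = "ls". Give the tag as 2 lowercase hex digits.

Key decimal bytes [175, 76, 2, 39, 230] = af 4c 02 27 e6 is exactly B = 5 bytes: K' = af 4c 02 27 e6.
K' ⊕ ipad = 99 7a 34 11 d0.  K' ⊕ opad = f3 10 5e 7b ba.
Inner input = (K'⊕ipad) ∥ m = 99 7a 34 11 d0 ∥ 6c 73.
Inner hash: sum = 153+122+52+17+208+108+115 = 775; mod 256 = 7 → 07.
Outer input = (K'⊕opad) ∥ inner = f3 10 5e 7b ba ∥ 07.
Outer hash (tag): sum = 243+16+94+123+186+7 = 669; mod 256 = 157 → 9d.

9d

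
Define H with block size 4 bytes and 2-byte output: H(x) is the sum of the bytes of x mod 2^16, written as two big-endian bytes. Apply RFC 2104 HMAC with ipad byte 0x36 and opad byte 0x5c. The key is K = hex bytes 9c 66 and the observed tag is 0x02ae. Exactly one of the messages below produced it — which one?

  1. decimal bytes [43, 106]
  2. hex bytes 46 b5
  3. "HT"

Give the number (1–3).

1

Key hex bytes 9c 66 is 2 bytes ≤ B = 4; zero-pad to 4 bytes: K' = 9c 66 00 00.
K' ⊕ ipad = aa 50 36 36; K' ⊕ opad = c0 3a 5c 5c.
m1: inner = H(aa 50 36 36 2b 6a) = 01 fb; tag = H(c0 3a 5c 5c 01 fb) = 02ae ← matches
m2: inner = H(aa 50 36 36 46 b5) = 02 61; tag = H(c0 3a 5c 5c 02 61) = 0215
m3: inner = H(aa 50 36 36 48 54) = 02 02; tag = H(c0 3a 5c 5c 02 02) = 01b6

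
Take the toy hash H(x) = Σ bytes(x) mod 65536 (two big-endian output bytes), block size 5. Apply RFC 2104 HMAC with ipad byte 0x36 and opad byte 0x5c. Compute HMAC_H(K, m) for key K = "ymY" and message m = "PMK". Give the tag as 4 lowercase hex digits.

0182

Key "ymY" = 79 6d 59 is 3 bytes ≤ B = 5; zero-pad to 5 bytes: K' = 79 6d 59 00 00.
K' ⊕ ipad = 4f 5b 6f 36 36.  K' ⊕ opad = 25 31 05 5c 5c.
Inner input = (K'⊕ipad) ∥ m = 4f 5b 6f 36 36 ∥ 50 4d 4b.
Inner hash: sum = 79+91+111+54+54+80+77+75 = 621 → 02 6d.
Outer input = (K'⊕opad) ∥ inner = 25 31 05 5c 5c ∥ 02 6d.
Outer hash (tag): sum = 37+49+5+92+92+2+109 = 386 → 01 82.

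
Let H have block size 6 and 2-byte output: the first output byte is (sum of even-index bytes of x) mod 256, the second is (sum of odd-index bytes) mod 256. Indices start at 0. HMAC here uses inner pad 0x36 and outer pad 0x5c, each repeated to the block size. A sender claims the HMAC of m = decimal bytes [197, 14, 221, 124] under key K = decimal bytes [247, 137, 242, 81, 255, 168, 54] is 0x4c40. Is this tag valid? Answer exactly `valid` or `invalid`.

invalid

Key decimal bytes [247, 137, 242, 81, 255, 168, 54] = f7 89 f2 51 ff a8 36 is 7 bytes > B = 6, so hash it first: H(key) = 1e 82, then zero-pad to 6 bytes: K' = 1e 82 00 00 00 00.
K' ⊕ ipad = 28 b4 36 36 36 36; K' ⊕ opad = 42 de 5c 5c 5c 5c.
Inner hash: even-index sum = 566 mod 256 = 54; odd-index sum = 426 mod 256 = 170 → 36 aa.
Outer hash (recomputed tag): even-index sum = 304 mod 256 = 48; odd-index sum = 576 mod 256 = 64 → 30 40.
Recomputed tag = 3040; claimed = 4c40 → mismatch.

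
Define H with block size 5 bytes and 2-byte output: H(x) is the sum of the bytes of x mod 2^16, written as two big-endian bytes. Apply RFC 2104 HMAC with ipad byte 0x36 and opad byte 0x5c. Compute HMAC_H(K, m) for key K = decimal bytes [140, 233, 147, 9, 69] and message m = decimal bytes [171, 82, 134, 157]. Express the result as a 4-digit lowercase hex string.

Key decimal bytes [140, 233, 147, 9, 69] = 8c e9 93 09 45 is exactly B = 5 bytes: K' = 8c e9 93 09 45.
K' ⊕ ipad = ba df a5 3f 73.  K' ⊕ opad = d0 b5 cf 55 19.
Inner input = (K'⊕ipad) ∥ m = ba df a5 3f 73 ∥ ab 52 86 9d.
Inner hash: sum = 186+223+165+63+115+171+82+134+157 = 1296 → 05 10.
Outer input = (K'⊕opad) ∥ inner = d0 b5 cf 55 19 ∥ 05 10.
Outer hash (tag): sum = 208+181+207+85+25+5+16 = 727 → 02 d7.

02d7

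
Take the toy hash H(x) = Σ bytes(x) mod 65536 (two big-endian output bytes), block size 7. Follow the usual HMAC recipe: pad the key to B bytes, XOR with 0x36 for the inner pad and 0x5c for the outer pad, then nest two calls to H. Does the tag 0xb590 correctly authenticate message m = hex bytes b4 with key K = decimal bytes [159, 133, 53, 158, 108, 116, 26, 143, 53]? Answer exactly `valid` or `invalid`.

invalid

Key decimal bytes [159, 133, 53, 158, 108, 116, 26, 143, 53] = 9f 85 35 9e 6c 74 1a 8f 35 is 9 bytes > B = 7, so hash it first: H(key) = 03 b5, then zero-pad to 7 bytes: K' = 03 b5 00 00 00 00 00.
K' ⊕ ipad = 35 83 36 36 36 36 36; K' ⊕ opad = 5f e9 5c 5c 5c 5c 5c.
Inner hash: sum = 53+131+54+54+54+54+54+180 = 634 → 02 7a.
Outer hash (recomputed tag): sum = 95+233+92+92+92+92+92+2+122 = 912 → 03 90.
Recomputed tag = 0390; claimed = b590 → mismatch.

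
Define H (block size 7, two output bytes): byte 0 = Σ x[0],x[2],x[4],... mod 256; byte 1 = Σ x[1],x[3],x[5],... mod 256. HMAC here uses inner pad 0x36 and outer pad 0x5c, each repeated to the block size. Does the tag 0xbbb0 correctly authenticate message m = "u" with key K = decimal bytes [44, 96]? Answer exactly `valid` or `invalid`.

valid

Key decimal bytes [44, 96] = 2c 60 is 2 bytes ≤ B = 7; zero-pad to 7 bytes: K' = 2c 60 00 00 00 00 00.
K' ⊕ ipad = 1a 56 36 36 36 36 36; K' ⊕ opad = 70 3c 5c 5c 5c 5c 5c.
Inner hash: even-index sum = 188 mod 256 = 188; odd-index sum = 311 mod 256 = 55 → bc 37.
Outer hash (recomputed tag): even-index sum = 443 mod 256 = 187; odd-index sum = 432 mod 256 = 176 → bb b0.
Recomputed tag = bbb0; claimed = bbb0 → match.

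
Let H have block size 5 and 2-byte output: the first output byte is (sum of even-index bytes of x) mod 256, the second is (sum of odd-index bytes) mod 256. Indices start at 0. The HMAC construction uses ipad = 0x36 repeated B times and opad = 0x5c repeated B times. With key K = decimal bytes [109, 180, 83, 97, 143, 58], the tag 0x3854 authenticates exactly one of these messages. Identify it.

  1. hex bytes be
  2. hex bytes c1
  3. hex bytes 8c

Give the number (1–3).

1

Key decimal bytes [109, 180, 83, 97, 143, 58] = 6d b4 53 61 8f 3a is 6 bytes > B = 5, so hash it first: H(key) = 4f 4f, then zero-pad to 5 bytes: K' = 4f 4f 00 00 00.
K' ⊕ ipad = 79 79 36 36 36; K' ⊕ opad = 13 13 5c 5c 5c.
m1: inner = H(79 79 36 36 36 be) = e5 6d; tag = H(13 13 5c 5c 5c e5 6d) = 3854 ← matches
m2: inner = H(79 79 36 36 36 c1) = e5 70; tag = H(13 13 5c 5c 5c e5 70) = 3b54
m3: inner = H(79 79 36 36 36 8c) = e5 3b; tag = H(13 13 5c 5c 5c e5 3b) = 0654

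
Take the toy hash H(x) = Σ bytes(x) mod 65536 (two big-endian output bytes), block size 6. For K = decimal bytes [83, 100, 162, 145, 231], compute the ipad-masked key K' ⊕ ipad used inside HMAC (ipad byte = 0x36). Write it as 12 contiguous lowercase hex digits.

Key decimal bytes [83, 100, 162, 145, 231] = 53 64 a2 91 e7 is 5 bytes ≤ B = 6; zero-pad to 6 bytes: K' = 53 64 a2 91 e7 00.
XOR each byte with 0x36: 53⊕36=65, 64⊕36=52, a2⊕36=94, 91⊕36=a7, e7⊕36=d1, 00⊕36=36.

655294a7d136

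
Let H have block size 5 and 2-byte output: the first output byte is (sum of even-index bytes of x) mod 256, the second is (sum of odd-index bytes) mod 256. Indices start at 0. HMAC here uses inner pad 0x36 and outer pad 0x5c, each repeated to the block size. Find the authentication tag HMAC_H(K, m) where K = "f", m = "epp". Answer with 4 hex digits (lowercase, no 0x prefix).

33e4

Key "f" = 66 is 1 byte ≤ B = 5; zero-pad to 5 bytes: K' = 66 00 00 00 00.
K' ⊕ ipad = 50 36 36 36 36.  K' ⊕ opad = 3a 5c 5c 5c 5c.
Inner input = (K'⊕ipad) ∥ m = 50 36 36 36 36 ∥ 65 70 70.
Inner hash: even-index sum = 300 mod 256 = 44; odd-index sum = 321 mod 256 = 65 → 2c 41.
Outer input = (K'⊕opad) ∥ inner = 3a 5c 5c 5c 5c ∥ 2c 41.
Outer hash (tag): even-index sum = 307 mod 256 = 51; odd-index sum = 228 mod 256 = 228 → 33 e4.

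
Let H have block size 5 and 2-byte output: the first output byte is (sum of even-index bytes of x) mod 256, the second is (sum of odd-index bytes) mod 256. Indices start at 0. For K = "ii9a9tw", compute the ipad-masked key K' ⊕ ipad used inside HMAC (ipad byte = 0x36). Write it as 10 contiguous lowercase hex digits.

Key "ii9a9tw" = 69 69 39 61 39 74 77 is 7 bytes > B = 5, so hash it first: H(key) = 52 3e, then zero-pad to 5 bytes: K' = 52 3e 00 00 00.
XOR each byte with 0x36: 52⊕36=64, 3e⊕36=08, 00⊕36=36, 00⊕36=36, 00⊕36=36.

6408363636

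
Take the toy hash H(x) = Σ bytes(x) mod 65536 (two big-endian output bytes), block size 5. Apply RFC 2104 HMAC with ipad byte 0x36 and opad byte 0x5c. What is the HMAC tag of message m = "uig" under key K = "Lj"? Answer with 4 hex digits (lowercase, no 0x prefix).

Key "Lj" = 4c 6a is 2 bytes ≤ B = 5; zero-pad to 5 bytes: K' = 4c 6a 00 00 00.
K' ⊕ ipad = 7a 5c 36 36 36.  K' ⊕ opad = 10 36 5c 5c 5c.
Inner input = (K'⊕ipad) ∥ m = 7a 5c 36 36 36 ∥ 75 69 67.
Inner hash: sum = 122+92+54+54+54+117+105+103 = 701 → 02 bd.
Outer input = (K'⊕opad) ∥ inner = 10 36 5c 5c 5c ∥ 02 bd.
Outer hash (tag): sum = 16+54+92+92+92+2+189 = 537 → 02 19.

0219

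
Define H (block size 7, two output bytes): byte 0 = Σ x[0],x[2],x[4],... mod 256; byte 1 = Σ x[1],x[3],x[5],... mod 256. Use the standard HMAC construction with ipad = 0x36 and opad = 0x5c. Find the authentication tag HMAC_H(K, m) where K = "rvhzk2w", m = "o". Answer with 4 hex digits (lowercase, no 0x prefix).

c3fe

Key "rvhzk2w" = 72 76 68 7a 6b 32 77 is exactly B = 7 bytes: K' = 72 76 68 7a 6b 32 77.
K' ⊕ ipad = 44 40 5e 4c 5d 04 41.  K' ⊕ opad = 2e 2a 34 26 37 6e 2b.
Inner input = (K'⊕ipad) ∥ m = 44 40 5e 4c 5d 04 41 ∥ 6f.
Inner hash: even-index sum = 320 mod 256 = 64; odd-index sum = 255 mod 256 = 255 → 40 ff.
Outer input = (K'⊕opad) ∥ inner = 2e 2a 34 26 37 6e 2b ∥ 40 ff.
Outer hash (tag): even-index sum = 451 mod 256 = 195; odd-index sum = 254 mod 256 = 254 → c3 fe.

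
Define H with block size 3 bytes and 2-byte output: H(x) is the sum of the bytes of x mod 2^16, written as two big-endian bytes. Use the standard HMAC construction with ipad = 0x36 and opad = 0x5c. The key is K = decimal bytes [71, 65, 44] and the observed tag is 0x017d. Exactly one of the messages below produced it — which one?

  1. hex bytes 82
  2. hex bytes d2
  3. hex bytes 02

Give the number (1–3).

Key decimal bytes [71, 65, 44] = 47 41 2c is exactly B = 3 bytes: K' = 47 41 2c.
K' ⊕ ipad = 71 77 1a; K' ⊕ opad = 1b 1d 70.
m1: inner = H(71 77 1a 82) = 01 84; tag = H(1b 1d 70 01 84) = 012d
m2: inner = H(71 77 1a d2) = 01 d4; tag = H(1b 1d 70 01 d4) = 017d ← matches
m3: inner = H(71 77 1a 02) = 01 04; tag = H(1b 1d 70 01 04) = 00ad

2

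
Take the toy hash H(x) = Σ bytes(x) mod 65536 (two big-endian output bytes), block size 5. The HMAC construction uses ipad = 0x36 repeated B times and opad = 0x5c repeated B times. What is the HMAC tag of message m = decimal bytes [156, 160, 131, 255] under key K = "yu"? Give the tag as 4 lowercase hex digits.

0257

Key "yu" = 79 75 is 2 bytes ≤ B = 5; zero-pad to 5 bytes: K' = 79 75 00 00 00.
K' ⊕ ipad = 4f 43 36 36 36.  K' ⊕ opad = 25 29 5c 5c 5c.
Inner input = (K'⊕ipad) ∥ m = 4f 43 36 36 36 ∥ 9c a0 83 ff.
Inner hash: sum = 79+67+54+54+54+156+160+131+255 = 1010 → 03 f2.
Outer input = (K'⊕opad) ∥ inner = 25 29 5c 5c 5c ∥ 03 f2.
Outer hash (tag): sum = 37+41+92+92+92+3+242 = 599 → 02 57.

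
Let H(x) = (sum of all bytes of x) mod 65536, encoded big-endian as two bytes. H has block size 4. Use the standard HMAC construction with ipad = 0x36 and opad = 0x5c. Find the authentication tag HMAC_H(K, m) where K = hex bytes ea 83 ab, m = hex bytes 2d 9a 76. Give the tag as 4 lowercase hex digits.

Key hex bytes ea 83 ab is 3 bytes ≤ B = 4; zero-pad to 4 bytes: K' = ea 83 ab 00.
K' ⊕ ipad = dc b5 9d 36.  K' ⊕ opad = b6 df f7 5c.
Inner input = (K'⊕ipad) ∥ m = dc b5 9d 36 ∥ 2d 9a 76.
Inner hash: sum = 220+181+157+54+45+154+118 = 929 → 03 a1.
Outer input = (K'⊕opad) ∥ inner = b6 df f7 5c ∥ 03 a1.
Outer hash (tag): sum = 182+223+247+92+3+161 = 908 → 03 8c.

038c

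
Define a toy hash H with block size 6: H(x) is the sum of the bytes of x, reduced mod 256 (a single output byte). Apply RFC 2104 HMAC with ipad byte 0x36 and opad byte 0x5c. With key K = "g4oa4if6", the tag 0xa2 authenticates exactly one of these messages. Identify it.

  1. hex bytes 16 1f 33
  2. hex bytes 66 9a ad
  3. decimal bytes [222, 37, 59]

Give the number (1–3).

3

Key "g4oa4if6" = 67 34 6f 61 34 69 66 36 is 8 bytes > B = 6, so hash it first: H(key) = a4, then zero-pad to 6 bytes: K' = a4 00 00 00 00 00.
K' ⊕ ipad = 92 36 36 36 36 36; K' ⊕ opad = f8 5c 5c 5c 5c 5c.
m1: inner = H(92 36 36 36 36 36 16 1f 33) = 08; tag = H(f8 5c 5c 5c 5c 5c 08) = cc
m2: inner = H(92 36 36 36 36 36 66 9a ad) = 4d; tag = H(f8 5c 5c 5c 5c 5c 4d) = 11
m3: inner = H(92 36 36 36 36 36 de 25 3b) = de; tag = H(f8 5c 5c 5c 5c 5c de) = a2 ← matches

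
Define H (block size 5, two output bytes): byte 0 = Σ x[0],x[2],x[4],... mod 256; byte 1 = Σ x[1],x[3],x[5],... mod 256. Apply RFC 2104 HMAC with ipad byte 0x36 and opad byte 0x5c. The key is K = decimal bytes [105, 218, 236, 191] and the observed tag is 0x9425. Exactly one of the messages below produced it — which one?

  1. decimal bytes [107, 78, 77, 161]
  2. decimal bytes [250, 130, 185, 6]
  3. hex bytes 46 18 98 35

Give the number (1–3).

3

Key decimal bytes [105, 218, 236, 191] = 69 da ec bf is 4 bytes ≤ B = 5; zero-pad to 5 bytes: K' = 69 da ec bf 00.
K' ⊕ ipad = 5f ec da 89 36; K' ⊕ opad = 35 86 b0 e3 5c.
m1: inner = H(5f ec da 89 36 6b 4e 4d a1) = 5e 2d; tag = H(35 86 b0 e3 5c 5e 2d) = 6ec7
m2: inner = H(5f ec da 89 36 fa 82 b9 06) = f7 28; tag = H(35 86 b0 e3 5c f7 28) = 6960
m3: inner = H(5f ec da 89 36 46 18 98 35) = bc 53; tag = H(35 86 b0 e3 5c bc 53) = 9425 ← matches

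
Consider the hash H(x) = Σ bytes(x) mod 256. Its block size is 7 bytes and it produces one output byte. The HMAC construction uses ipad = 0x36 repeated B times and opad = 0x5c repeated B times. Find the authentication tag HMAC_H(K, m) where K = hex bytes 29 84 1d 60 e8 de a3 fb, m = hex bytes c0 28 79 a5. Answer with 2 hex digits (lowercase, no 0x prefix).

fc

Key hex bytes 29 84 1d 60 e8 de a3 fb is 8 bytes > B = 7, so hash it first: H(key) = 8e, then zero-pad to 7 bytes: K' = 8e 00 00 00 00 00 00.
K' ⊕ ipad = b8 36 36 36 36 36 36.  K' ⊕ opad = d2 5c 5c 5c 5c 5c 5c.
Inner input = (K'⊕ipad) ∥ m = b8 36 36 36 36 36 36 ∥ c0 28 79 a5.
Inner hash: sum = 184+54+54+54+54+54+54+192+40+121+165 = 1026; mod 256 = 2 → 02.
Outer input = (K'⊕opad) ∥ inner = d2 5c 5c 5c 5c 5c 5c ∥ 02.
Outer hash (tag): sum = 210+92+92+92+92+92+92+2 = 764; mod 256 = 252 → fc.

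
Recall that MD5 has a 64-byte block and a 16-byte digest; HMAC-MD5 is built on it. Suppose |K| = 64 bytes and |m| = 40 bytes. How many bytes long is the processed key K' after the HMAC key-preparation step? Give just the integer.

Key is 64 ≤ 64 bytes, zero-padded: |K'| = 64.

64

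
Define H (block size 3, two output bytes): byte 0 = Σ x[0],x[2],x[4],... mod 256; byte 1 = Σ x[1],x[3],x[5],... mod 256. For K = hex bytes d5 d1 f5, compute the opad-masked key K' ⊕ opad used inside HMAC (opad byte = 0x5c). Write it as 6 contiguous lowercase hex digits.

898da9

Key hex bytes d5 d1 f5 is exactly B = 3 bytes: K' = d5 d1 f5.
XOR each byte with 0x5c: d5⊕5c=89, d1⊕5c=8d, f5⊕5c=a9.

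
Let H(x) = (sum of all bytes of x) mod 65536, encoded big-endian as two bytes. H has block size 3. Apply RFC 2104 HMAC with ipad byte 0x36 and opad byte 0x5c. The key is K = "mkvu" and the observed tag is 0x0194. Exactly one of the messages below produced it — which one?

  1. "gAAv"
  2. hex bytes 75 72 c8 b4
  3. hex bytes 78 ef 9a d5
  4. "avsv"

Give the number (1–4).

Key "mkvu" = 6d 6b 76 75 is 4 bytes > B = 3, so hash it first: H(key) = 01 c3, then zero-pad to 3 bytes: K' = 01 c3 00.
K' ⊕ ipad = 37 f5 36; K' ⊕ opad = 5d 9f 5c.
m1: inner = H(37 f5 36 67 41 41 76) = 02 c1; tag = H(5d 9f 5c 02 c1) = 021b
m2: inner = H(37 f5 36 75 72 c8 b4) = 03 c5; tag = H(5d 9f 5c 03 c5) = 0220
m3: inner = H(37 f5 36 78 ef 9a d5) = 04 38; tag = H(5d 9f 5c 04 38) = 0194 ← matches
m4: inner = H(37 f5 36 61 76 73 76) = 03 22; tag = H(5d 9f 5c 03 22) = 017d

3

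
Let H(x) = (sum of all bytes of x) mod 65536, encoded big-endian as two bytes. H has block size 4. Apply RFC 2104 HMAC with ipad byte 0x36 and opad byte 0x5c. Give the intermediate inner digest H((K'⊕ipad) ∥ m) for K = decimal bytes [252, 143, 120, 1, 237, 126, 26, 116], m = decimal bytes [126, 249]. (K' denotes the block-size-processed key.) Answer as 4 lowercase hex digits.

02e3

Key decimal bytes [252, 143, 120, 1, 237, 126, 26, 116] = fc 8f 78 01 ed 7e 1a 74 is 8 bytes > B = 4, so hash it first: H(key) = 03 fd, then zero-pad to 4 bytes: K' = 03 fd 00 00.
K' ⊕ ipad = 35 cb 36 36.
Inner input = 35 cb 36 36 ∥ 7e f9.
Inner hash: sum = 53+203+54+54+126+249 = 739 → 02 e3.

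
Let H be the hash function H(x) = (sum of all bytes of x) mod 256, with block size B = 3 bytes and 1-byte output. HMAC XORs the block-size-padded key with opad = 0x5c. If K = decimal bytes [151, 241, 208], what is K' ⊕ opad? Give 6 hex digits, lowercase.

cbad8c

Key decimal bytes [151, 241, 208] = 97 f1 d0 is exactly B = 3 bytes: K' = 97 f1 d0.
XOR each byte with 0x5c: 97⊕5c=cb, f1⊕5c=ad, d0⊕5c=8c.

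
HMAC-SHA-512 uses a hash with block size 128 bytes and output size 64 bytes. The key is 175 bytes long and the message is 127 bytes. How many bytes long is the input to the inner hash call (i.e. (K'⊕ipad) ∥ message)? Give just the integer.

255

Key is 175 > 128 bytes, so it is hashed to 64 bytes then zero-padded to 128: |K'| = 128.
Inner input = (K'⊕ipad) ∥ m → 128 + 127 = 255 bytes.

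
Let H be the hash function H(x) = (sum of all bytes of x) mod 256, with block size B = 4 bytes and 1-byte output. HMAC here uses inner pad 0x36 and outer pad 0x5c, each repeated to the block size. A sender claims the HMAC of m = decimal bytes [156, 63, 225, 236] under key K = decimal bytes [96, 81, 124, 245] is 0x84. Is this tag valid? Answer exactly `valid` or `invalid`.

valid

Key decimal bytes [96, 81, 124, 245] = 60 51 7c f5 is exactly B = 4 bytes: K' = 60 51 7c f5.
K' ⊕ ipad = 56 67 4a c3; K' ⊕ opad = 3c 0d 20 a9.
Inner hash: sum = 86+103+74+195+156+63+225+236 = 1138; mod 256 = 114 → 72.
Outer hash (recomputed tag): sum = 60+13+32+169+114 = 388; mod 256 = 132 → 84.
Recomputed tag = 84; claimed = 84 → match.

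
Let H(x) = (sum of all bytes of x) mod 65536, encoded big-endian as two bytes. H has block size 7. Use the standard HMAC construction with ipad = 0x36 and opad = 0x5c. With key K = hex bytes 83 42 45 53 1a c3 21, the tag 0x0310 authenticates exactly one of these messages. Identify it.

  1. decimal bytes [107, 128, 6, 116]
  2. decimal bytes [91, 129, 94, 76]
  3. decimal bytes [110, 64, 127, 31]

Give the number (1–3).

3

Key hex bytes 83 42 45 53 1a c3 21 is exactly B = 7 bytes: K' = 83 42 45 53 1a c3 21.
K' ⊕ ipad = b5 74 73 65 2c f5 17; K' ⊕ opad = df 1e 19 0f 46 9f 7d.
m1: inner = H(b5 74 73 65 2c f5 17 6b 80 06 74) = 04 9e; tag = H(df 1e 19 0f 46 9f 7d 04 9e) = 0329
m2: inner = H(b5 74 73 65 2c f5 17 5b 81 5e 4c) = 04 bf; tag = H(df 1e 19 0f 46 9f 7d 04 bf) = 034a
m3: inner = H(b5 74 73 65 2c f5 17 6e 40 7f 1f) = 04 85; tag = H(df 1e 19 0f 46 9f 7d 04 85) = 0310 ← matches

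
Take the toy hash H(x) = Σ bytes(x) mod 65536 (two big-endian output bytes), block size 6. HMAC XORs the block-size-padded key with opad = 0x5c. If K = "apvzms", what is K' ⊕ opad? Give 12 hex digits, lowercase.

3d2c2a26312f

Key "apvzms" = 61 70 76 7a 6d 73 is exactly B = 6 bytes: K' = 61 70 76 7a 6d 73.
XOR each byte with 0x5c: 61⊕5c=3d, 70⊕5c=2c, 76⊕5c=2a, 7a⊕5c=26, 6d⊕5c=31, 73⊕5c=2f.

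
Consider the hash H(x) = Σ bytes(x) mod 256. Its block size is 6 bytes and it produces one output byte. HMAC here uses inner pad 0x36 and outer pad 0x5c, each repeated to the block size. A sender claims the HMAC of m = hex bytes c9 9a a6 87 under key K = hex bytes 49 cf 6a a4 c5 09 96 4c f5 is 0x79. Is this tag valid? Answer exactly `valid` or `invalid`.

invalid

Key hex bytes 49 cf 6a a4 c5 09 96 4c f5 is 9 bytes > B = 6, so hash it first: H(key) = cb, then zero-pad to 6 bytes: K' = cb 00 00 00 00 00.
K' ⊕ ipad = fd 36 36 36 36 36; K' ⊕ opad = 97 5c 5c 5c 5c 5c.
Inner hash: sum = 253+54+54+54+54+54+201+154+166+135 = 1179; mod 256 = 155 → 9b.
Outer hash (recomputed tag): sum = 151+92+92+92+92+92+155 = 766; mod 256 = 254 → fe.
Recomputed tag = fe; claimed = 79 → mismatch.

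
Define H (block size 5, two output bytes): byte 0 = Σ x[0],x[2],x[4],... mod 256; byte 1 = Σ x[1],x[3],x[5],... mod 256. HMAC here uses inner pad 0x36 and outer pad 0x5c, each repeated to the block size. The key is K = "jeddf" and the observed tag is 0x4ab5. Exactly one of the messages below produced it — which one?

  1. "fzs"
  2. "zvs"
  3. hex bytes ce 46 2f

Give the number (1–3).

Key "jeddf" = 6a 65 64 64 66 is exactly B = 5 bytes: K' = 6a 65 64 64 66.
K' ⊕ ipad = 5c 53 52 52 50; K' ⊕ opad = 36 39 38 38 3a.
m1: inner = H(5c 53 52 52 50 66 7a 73) = 78 7e; tag = H(36 39 38 38 3a 78 7e) = 26e9
m2: inner = H(5c 53 52 52 50 7a 76 73) = 74 92; tag = H(36 39 38 38 3a 74 92) = 3ae5
m3: inner = H(5c 53 52 52 50 ce 46 2f) = 44 a2; tag = H(36 39 38 38 3a 44 a2) = 4ab5 ← matches

3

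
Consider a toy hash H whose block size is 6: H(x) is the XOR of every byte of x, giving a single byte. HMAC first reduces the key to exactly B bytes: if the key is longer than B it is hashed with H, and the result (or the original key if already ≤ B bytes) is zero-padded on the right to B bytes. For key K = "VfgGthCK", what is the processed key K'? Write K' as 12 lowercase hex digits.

|K| = 8 > B = 6, so first hash the key.
H(K): XOR 56⊕66⊕67⊕47⊕74⊕68⊕43⊕4b = 04.
Zero-pad H(K) = 04 to 6 bytes: K' = 04 00 00 00 00 00.

040000000000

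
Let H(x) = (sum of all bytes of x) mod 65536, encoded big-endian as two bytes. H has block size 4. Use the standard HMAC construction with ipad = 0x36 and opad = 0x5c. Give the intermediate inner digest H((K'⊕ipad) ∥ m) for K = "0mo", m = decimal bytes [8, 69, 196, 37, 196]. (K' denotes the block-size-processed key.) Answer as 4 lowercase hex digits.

Key "0mo" = 30 6d 6f is 3 bytes ≤ B = 4; zero-pad to 4 bytes: K' = 30 6d 6f 00.
K' ⊕ ipad = 06 5b 59 36.
Inner input = 06 5b 59 36 ∥ 08 45 c4 25 c4.
Inner hash: sum = 6+91+89+54+8+69+196+37+196 = 746 → 02 ea.

02ea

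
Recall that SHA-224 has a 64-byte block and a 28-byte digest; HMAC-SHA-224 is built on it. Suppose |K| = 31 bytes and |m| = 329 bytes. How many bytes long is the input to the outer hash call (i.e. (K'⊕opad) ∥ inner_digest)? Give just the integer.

92

Key is 31 ≤ 64 bytes, zero-padded: |K'| = 64.
Outer input = (K'⊕opad) ∥ H(inner) → 64 + 28 = 92 bytes.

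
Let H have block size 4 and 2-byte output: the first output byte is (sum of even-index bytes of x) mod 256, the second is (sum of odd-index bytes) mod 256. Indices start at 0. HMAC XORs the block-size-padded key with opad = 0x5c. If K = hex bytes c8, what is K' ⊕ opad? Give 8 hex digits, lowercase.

945c5c5c

Key hex bytes c8 is 1 byte ≤ B = 4; zero-pad to 4 bytes: K' = c8 00 00 00.
XOR each byte with 0x5c: c8⊕5c=94, 00⊕5c=5c, 00⊕5c=5c, 00⊕5c=5c.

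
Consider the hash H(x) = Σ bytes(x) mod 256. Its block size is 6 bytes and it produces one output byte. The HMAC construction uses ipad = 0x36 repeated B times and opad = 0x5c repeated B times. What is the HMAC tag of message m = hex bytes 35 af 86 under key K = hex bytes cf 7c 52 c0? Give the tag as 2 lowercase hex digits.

88

Key hex bytes cf 7c 52 c0 is 4 bytes ≤ B = 6; zero-pad to 6 bytes: K' = cf 7c 52 c0 00 00.
K' ⊕ ipad = f9 4a 64 f6 36 36.  K' ⊕ opad = 93 20 0e 9c 5c 5c.
Inner input = (K'⊕ipad) ∥ m = f9 4a 64 f6 36 36 ∥ 35 af 86.
Inner hash: sum = 249+74+100+246+54+54+53+175+134 = 1139; mod 256 = 115 → 73.
Outer input = (K'⊕opad) ∥ inner = 93 20 0e 9c 5c 5c ∥ 73.
Outer hash (tag): sum = 147+32+14+156+92+92+115 = 648; mod 256 = 136 → 88.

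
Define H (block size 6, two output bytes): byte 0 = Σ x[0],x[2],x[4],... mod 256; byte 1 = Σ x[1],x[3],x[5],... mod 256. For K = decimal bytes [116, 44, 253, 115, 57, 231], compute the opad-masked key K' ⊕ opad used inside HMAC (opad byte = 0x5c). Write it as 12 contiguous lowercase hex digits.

Key decimal bytes [116, 44, 253, 115, 57, 231] = 74 2c fd 73 39 e7 is exactly B = 6 bytes: K' = 74 2c fd 73 39 e7.
XOR each byte with 0x5c: 74⊕5c=28, 2c⊕5c=70, fd⊕5c=a1, 73⊕5c=2f, 39⊕5c=65, e7⊕5c=bb.

2870a12f65bb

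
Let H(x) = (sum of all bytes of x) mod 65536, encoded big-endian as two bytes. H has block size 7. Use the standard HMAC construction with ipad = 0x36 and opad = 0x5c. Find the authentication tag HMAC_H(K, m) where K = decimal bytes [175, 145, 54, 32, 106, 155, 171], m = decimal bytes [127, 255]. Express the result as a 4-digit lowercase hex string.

0518

Key decimal bytes [175, 145, 54, 32, 106, 155, 171] = af 91 36 20 6a 9b ab is exactly B = 7 bytes: K' = af 91 36 20 6a 9b ab.
K' ⊕ ipad = 99 a7 00 16 5c ad 9d.  K' ⊕ opad = f3 cd 6a 7c 36 c7 f7.
Inner input = (K'⊕ipad) ∥ m = 99 a7 00 16 5c ad 9d ∥ 7f ff.
Inner hash: sum = 153+167+0+22+92+173+157+127+255 = 1146 → 04 7a.
Outer input = (K'⊕opad) ∥ inner = f3 cd 6a 7c 36 c7 f7 ∥ 04 7a.
Outer hash (tag): sum = 243+205+106+124+54+199+247+4+122 = 1304 → 05 18.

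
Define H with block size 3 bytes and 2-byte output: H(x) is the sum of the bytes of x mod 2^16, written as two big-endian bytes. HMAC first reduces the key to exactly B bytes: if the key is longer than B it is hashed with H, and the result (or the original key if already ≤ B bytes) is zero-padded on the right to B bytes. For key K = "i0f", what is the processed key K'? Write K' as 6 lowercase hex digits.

Key "i0f" = 69 30 66 is exactly B = 3 bytes: K' = 69 30 66.

693066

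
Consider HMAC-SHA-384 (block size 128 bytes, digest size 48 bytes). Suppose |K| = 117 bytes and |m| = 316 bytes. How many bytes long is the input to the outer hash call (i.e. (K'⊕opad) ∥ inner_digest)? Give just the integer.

176

Key is 117 ≤ 128 bytes, zero-padded: |K'| = 128.
Outer input = (K'⊕opad) ∥ H(inner) → 128 + 48 = 176 bytes.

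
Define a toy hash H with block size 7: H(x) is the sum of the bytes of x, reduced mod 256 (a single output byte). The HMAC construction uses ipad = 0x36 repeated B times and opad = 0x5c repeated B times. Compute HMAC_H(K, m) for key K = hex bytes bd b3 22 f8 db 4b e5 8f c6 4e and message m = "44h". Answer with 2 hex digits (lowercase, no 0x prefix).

Key hex bytes bd b3 22 f8 db 4b e5 8f c6 4e is 10 bytes > B = 7, so hash it first: H(key) = 38, then zero-pad to 7 bytes: K' = 38 00 00 00 00 00 00.
K' ⊕ ipad = 0e 36 36 36 36 36 36.  K' ⊕ opad = 64 5c 5c 5c 5c 5c 5c.
Inner input = (K'⊕ipad) ∥ m = 0e 36 36 36 36 36 36 ∥ 34 34 68.
Inner hash: sum = 14+54+54+54+54+54+54+52+52+104 = 546; mod 256 = 34 → 22.
Outer input = (K'⊕opad) ∥ inner = 64 5c 5c 5c 5c 5c 5c ∥ 22.
Outer hash (tag): sum = 100+92+92+92+92+92+92+34 = 686; mod 256 = 174 → ae.

ae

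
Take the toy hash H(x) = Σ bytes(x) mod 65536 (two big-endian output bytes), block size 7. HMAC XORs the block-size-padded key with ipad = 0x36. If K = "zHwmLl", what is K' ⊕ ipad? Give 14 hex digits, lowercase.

Key "zHwmLl" = 7a 48 77 6d 4c 6c is 6 bytes ≤ B = 7; zero-pad to 7 bytes: K' = 7a 48 77 6d 4c 6c 00.
XOR each byte with 0x36: 7a⊕36=4c, 48⊕36=7e, 77⊕36=41, 6d⊕36=5b, 4c⊕36=7a, 6c⊕36=5a, 00⊕36=36.

4c7e415b7a5a36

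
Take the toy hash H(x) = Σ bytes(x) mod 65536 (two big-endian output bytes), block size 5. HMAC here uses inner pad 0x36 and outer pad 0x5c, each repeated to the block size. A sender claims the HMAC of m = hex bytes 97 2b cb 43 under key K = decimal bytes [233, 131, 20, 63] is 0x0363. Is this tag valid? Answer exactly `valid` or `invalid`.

Key decimal bytes [233, 131, 20, 63] = e9 83 14 3f is 4 bytes ≤ B = 5; zero-pad to 5 bytes: K' = e9 83 14 3f 00.
K' ⊕ ipad = df b5 22 09 36; K' ⊕ opad = b5 df 48 63 5c.
Inner hash: sum = 223+181+34+9+54+151+43+203+67 = 965 → 03 c5.
Outer hash (recomputed tag): sum = 181+223+72+99+92+3+197 = 867 → 03 63.
Recomputed tag = 0363; claimed = 0363 → match.

valid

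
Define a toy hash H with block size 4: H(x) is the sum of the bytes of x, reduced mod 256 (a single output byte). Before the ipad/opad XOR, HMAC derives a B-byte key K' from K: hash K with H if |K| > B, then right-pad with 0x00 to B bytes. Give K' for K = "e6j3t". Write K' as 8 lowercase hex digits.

ac000000

|K| = 5 > B = 4, so first hash the key.
H(K): sum = 101+54+106+51+116 = 428; mod 256 = 172 → ac.
Zero-pad H(K) = ac to 4 bytes: K' = ac 00 00 00.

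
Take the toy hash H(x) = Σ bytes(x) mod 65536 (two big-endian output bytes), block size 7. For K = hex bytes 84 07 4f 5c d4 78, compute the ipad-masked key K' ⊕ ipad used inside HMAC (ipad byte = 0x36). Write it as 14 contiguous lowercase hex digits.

Key hex bytes 84 07 4f 5c d4 78 is 6 bytes ≤ B = 7; zero-pad to 7 bytes: K' = 84 07 4f 5c d4 78 00.
XOR each byte with 0x36: 84⊕36=b2, 07⊕36=31, 4f⊕36=79, 5c⊕36=6a, d4⊕36=e2, 78⊕36=4e, 00⊕36=36.

b231796ae24e36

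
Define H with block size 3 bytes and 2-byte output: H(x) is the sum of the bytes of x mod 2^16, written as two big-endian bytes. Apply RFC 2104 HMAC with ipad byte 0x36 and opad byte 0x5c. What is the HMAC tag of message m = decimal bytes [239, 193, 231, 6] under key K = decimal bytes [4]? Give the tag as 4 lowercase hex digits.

Key decimal bytes [4] = 04 is 1 byte ≤ B = 3; zero-pad to 3 bytes: K' = 04 00 00.
K' ⊕ ipad = 32 36 36.  K' ⊕ opad = 58 5c 5c.
Inner input = (K'⊕ipad) ∥ m = 32 36 36 ∥ ef c1 e7 06.
Inner hash: sum = 50+54+54+239+193+231+6 = 827 → 03 3b.
Outer input = (K'⊕opad) ∥ inner = 58 5c 5c ∥ 03 3b.
Outer hash (tag): sum = 88+92+92+3+59 = 334 → 01 4e.

014e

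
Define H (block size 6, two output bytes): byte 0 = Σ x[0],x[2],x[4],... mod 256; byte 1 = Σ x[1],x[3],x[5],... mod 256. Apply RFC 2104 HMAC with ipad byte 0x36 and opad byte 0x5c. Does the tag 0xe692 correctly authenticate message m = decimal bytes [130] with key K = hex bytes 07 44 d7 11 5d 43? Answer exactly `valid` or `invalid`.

Key hex bytes 07 44 d7 11 5d 43 is exactly B = 6 bytes: K' = 07 44 d7 11 5d 43.
K' ⊕ ipad = 31 72 e1 27 6b 75; K' ⊕ opad = 5b 18 8b 4d 01 1f.
Inner hash: even-index sum = 511 mod 256 = 255; odd-index sum = 270 mod 256 = 14 → ff 0e.
Outer hash (recomputed tag): even-index sum = 486 mod 256 = 230; odd-index sum = 146 mod 256 = 146 → e6 92.
Recomputed tag = e692; claimed = e692 → match.

valid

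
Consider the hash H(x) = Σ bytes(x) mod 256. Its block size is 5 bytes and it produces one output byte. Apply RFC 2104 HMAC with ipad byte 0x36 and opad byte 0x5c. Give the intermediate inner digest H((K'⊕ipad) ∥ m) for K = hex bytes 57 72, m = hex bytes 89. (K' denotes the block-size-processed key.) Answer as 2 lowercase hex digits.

Key hex bytes 57 72 is 2 bytes ≤ B = 5; zero-pad to 5 bytes: K' = 57 72 00 00 00.
K' ⊕ ipad = 61 44 36 36 36.
Inner input = 61 44 36 36 36 ∥ 89.
Inner hash: sum = 97+68+54+54+54+137 = 464; mod 256 = 208 → d0.

d0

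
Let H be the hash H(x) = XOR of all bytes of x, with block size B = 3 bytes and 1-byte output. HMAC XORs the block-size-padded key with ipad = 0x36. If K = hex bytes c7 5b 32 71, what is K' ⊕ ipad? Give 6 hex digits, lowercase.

Key hex bytes c7 5b 32 71 is 4 bytes > B = 3, so hash it first: H(key) = df, then zero-pad to 3 bytes: K' = df 00 00.
XOR each byte with 0x36: df⊕36=e9, 00⊕36=36, 00⊕36=36.

e93636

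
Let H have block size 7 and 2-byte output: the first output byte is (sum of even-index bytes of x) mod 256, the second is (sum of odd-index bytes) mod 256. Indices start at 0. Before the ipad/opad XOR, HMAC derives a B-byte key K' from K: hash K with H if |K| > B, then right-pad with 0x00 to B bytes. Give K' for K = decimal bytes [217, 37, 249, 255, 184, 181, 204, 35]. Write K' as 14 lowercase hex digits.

56fc0000000000

|K| = 8 > B = 7, so first hash the key.
H(K): even-index sum = 854 mod 256 = 86; odd-index sum = 508 mod 256 = 252 → 56 fc.
Zero-pad H(K) = 56 fc to 7 bytes: K' = 56 fc 00 00 00 00 00.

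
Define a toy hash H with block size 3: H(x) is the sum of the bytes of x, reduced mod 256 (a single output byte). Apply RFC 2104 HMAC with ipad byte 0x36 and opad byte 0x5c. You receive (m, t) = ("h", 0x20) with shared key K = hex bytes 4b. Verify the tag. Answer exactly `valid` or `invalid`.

Key hex bytes 4b is 1 byte ≤ B = 3; zero-pad to 3 bytes: K' = 4b 00 00.
K' ⊕ ipad = 7d 36 36; K' ⊕ opad = 17 5c 5c.
Inner hash: sum = 125+54+54+104 = 337; mod 256 = 81 → 51.
Outer hash (recomputed tag): sum = 23+92+92+81 = 288; mod 256 = 32 → 20.
Recomputed tag = 20; claimed = 20 → match.

valid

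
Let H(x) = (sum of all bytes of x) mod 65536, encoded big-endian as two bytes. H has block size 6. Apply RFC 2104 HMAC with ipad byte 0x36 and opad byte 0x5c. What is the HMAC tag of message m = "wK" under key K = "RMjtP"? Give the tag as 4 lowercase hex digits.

01c2

Key "RMjtP" = 52 4d 6a 74 50 is 5 bytes ≤ B = 6; zero-pad to 6 bytes: K' = 52 4d 6a 74 50 00.
K' ⊕ ipad = 64 7b 5c 42 66 36.  K' ⊕ opad = 0e 11 36 28 0c 5c.
Inner input = (K'⊕ipad) ∥ m = 64 7b 5c 42 66 36 ∥ 77 4b.
Inner hash: sum = 100+123+92+66+102+54+119+75 = 731 → 02 db.
Outer input = (K'⊕opad) ∥ inner = 0e 11 36 28 0c 5c ∥ 02 db.
Outer hash (tag): sum = 14+17+54+40+12+92+2+219 = 450 → 01 c2.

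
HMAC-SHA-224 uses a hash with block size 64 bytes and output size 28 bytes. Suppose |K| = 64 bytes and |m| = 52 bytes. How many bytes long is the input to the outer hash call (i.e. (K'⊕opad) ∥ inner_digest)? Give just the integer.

Key is 64 ≤ 64 bytes, zero-padded: |K'| = 64.
Outer input = (K'⊕opad) ∥ H(inner) → 64 + 28 = 92 bytes.

92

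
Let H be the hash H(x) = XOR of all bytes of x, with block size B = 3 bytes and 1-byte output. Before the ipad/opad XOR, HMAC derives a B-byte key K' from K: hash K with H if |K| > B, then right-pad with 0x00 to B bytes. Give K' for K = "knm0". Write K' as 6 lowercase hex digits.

|K| = 4 > B = 3, so first hash the key.
H(K): XOR 6b⊕6e⊕6d⊕30 = 58.
Zero-pad H(K) = 58 to 3 bytes: K' = 58 00 00.

580000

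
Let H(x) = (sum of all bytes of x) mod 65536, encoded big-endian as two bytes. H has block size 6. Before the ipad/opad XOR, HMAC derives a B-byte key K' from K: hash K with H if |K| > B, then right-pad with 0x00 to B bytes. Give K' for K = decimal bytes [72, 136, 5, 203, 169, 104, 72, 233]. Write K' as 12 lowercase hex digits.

|K| = 8 > B = 6, so first hash the key.
H(K): sum = 72+136+5+203+169+104+72+233 = 994 → 03 e2.
Zero-pad H(K) = 03 e2 to 6 bytes: K' = 03 e2 00 00 00 00.

03e200000000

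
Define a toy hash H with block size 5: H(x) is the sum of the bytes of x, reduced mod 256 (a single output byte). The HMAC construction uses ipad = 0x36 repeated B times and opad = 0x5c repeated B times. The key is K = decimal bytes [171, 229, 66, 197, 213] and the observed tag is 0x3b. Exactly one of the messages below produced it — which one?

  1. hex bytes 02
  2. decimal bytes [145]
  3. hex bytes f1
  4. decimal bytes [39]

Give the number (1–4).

2

Key decimal bytes [171, 229, 66, 197, 213] = ab e5 42 c5 d5 is exactly B = 5 bytes: K' = ab e5 42 c5 d5.
K' ⊕ ipad = 9d d3 74 f3 e3; K' ⊕ opad = f7 b9 1e 99 89.
m1: inner = H(9d d3 74 f3 e3 02) = bc; tag = H(f7 b9 1e 99 89 bc) = ac
m2: inner = H(9d d3 74 f3 e3 91) = 4b; tag = H(f7 b9 1e 99 89 4b) = 3b ← matches
m3: inner = H(9d d3 74 f3 e3 f1) = ab; tag = H(f7 b9 1e 99 89 ab) = 9b
m4: inner = H(9d d3 74 f3 e3 27) = e1; tag = H(f7 b9 1e 99 89 e1) = d1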